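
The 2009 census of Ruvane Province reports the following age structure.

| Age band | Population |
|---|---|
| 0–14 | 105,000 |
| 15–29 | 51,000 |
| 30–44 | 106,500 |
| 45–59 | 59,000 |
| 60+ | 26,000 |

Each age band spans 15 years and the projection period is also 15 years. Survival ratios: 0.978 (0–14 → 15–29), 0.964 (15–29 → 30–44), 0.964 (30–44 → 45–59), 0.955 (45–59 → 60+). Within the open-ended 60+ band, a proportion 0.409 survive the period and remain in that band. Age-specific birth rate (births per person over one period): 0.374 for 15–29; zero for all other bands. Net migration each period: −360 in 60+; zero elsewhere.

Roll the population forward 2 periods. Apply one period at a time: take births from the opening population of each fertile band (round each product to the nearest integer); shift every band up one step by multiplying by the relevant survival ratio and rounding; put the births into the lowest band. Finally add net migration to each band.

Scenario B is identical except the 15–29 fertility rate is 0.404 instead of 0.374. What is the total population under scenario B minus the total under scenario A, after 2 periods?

4578

Numbering the groups 1..5 from youngest to oldest:
Period 1.
Births: 51000 × 0.374 = 19074
Group 2: 105000 × 0.978 = 102690
Group 3: 51000 × 0.964 = 49164
Group 4: 106500 × 0.964 = 102666
Group 5: 59000 × 0.955 + 26000 × 0.409 = 56345 + 10634 = 66979
Net migration: Group 5 − 360 → 66619
Giving 19074 / 102690 / 49164 / 102666 / 66619.
Period 2.
Births: 102690 × 0.374 = 38406
Group 2: 19074 × 0.978 = 18654
Group 3: 102690 × 0.964 = 98993
Group 4: 49164 × 0.964 = 47394
Group 5: 102666 × 0.955 + 66619 × 0.409 = 98046 + 27247 = 125293
Net migration: Group 5 − 360 → 124933
Giving 38406 / 18654 / 98993 / 47394 / 124933.
Scenario A total after 2 periods: 328380
Scenario B projection —
Period 1.
Births: 51000 × 0.404 = 20604
Group 2: 105000 × 0.978 = 102690
Group 3: 51000 × 0.964 = 49164
Group 4: 106500 × 0.964 = 102666
Group 5: 59000 × 0.955 + 26000 × 0.409 = 56345 + 10634 = 66979
Net migration: Group 5 − 360 → 66619
Giving 20604 / 102690 / 49164 / 102666 / 66619.
Period 2.
Births: 102690 × 0.404 = 41487
Group 2: 20604 × 0.978 = 20151
Group 3: 102690 × 0.964 = 98993
Group 4: 49164 × 0.964 = 47394
Group 5: 102666 × 0.955 + 66619 × 0.409 = 98046 + 27247 = 125293
Net migration: Group 5 − 360 → 124933
Giving 41487 / 20151 / 98993 / 47394 / 124933.
Scenario B total after 2 periods: 332958
Difference B − A = 332958 − 328380 = 4578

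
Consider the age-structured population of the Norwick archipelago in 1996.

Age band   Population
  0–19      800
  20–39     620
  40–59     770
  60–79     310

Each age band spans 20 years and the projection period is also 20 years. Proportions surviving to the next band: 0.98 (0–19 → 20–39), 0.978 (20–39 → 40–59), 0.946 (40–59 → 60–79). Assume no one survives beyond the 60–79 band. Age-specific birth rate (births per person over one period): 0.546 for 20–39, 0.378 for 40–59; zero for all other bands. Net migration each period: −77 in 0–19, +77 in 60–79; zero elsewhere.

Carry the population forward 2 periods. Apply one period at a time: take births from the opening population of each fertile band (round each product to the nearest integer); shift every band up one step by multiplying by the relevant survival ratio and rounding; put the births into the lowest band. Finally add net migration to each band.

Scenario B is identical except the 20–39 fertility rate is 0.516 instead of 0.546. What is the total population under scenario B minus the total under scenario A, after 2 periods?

(Bands numbered youngest = 1 to oldest = 4.)
Period 1:
Births: 620 × 0.546 = 339, 770 × 0.378 = 291 — total 630
Band 2: 800 × 0.98 = 784
Band 3: 620 × 0.978 = 606
Band 4: 770 × 0.946 = 728
Net migration: Band 1 − 77 → 553; Band 4 + 77 → 805
Population now: 0–19=553, 20–39=784, 40–59=606, 60–79=805
Period 2:
Births: 784 × 0.546 = 428, 606 × 0.378 = 229 — total 657
Band 2: 553 × 0.98 = 542
Band 3: 784 × 0.978 = 767
Band 4: 606 × 0.946 = 573
Net migration: Band 1 − 77 → 580; Band 4 + 77 → 650
Population now: 0–19=580, 20–39=542, 40–59=767, 60–79=650
Scenario A total after 2 periods: 2539
Scenario B projection —
Period 1:
Births: 620 × 0.516 = 320, 770 × 0.378 = 291 — total 611
Band 2: 800 × 0.98 = 784
Band 3: 620 × 0.978 = 606
Band 4: 770 × 0.946 = 728
Net migration: Band 1 − 77 → 534; Band 4 + 77 → 805
Population now: 0–19=534, 20–39=784, 40–59=606, 60–79=805
Period 2:
Births: 784 × 0.516 = 405, 606 × 0.378 = 229 — total 634
Band 2: 534 × 0.98 = 523
Band 3: 784 × 0.978 = 767
Band 4: 606 × 0.946 = 573
Net migration: Band 1 − 77 → 557; Band 4 + 77 → 650
Population now: 0–19=557, 20–39=523, 40–59=767, 60–79=650
Scenario B total after 2 periods: 2497
Difference B − A = 2497 − 2539 = -42

-42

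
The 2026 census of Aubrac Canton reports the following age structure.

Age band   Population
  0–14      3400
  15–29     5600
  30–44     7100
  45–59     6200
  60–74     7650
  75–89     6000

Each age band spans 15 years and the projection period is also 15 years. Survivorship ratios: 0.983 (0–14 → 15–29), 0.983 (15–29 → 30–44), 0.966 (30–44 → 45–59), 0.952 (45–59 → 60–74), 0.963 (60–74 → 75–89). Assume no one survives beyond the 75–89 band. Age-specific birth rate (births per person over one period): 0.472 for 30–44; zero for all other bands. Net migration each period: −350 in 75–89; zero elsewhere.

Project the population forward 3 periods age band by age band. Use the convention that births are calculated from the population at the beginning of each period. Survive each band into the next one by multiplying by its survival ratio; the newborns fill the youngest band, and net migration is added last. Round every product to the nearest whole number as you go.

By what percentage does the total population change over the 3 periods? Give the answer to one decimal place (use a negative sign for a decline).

-40.1

Period 1.
Births: 7100 × 0.472 = 3351
15–29: 3400 × 0.983 = 3342
30–44: 5600 × 0.983 = 5505
45–59: 7100 × 0.966 = 6859
60–74: 6200 × 0.952 = 5902
75–89: 7650 × 0.963 = 7367
Net migration: 75–89 − 350 → 7017
→ [3351, 3342, 5505, 6859, 5902, 7017]
Period 2.
Births: 5505 × 0.472 = 2598
15–29: 3351 × 0.983 = 3294
30–44: 3342 × 0.983 = 3285
45–59: 5505 × 0.966 = 5318
60–74: 6859 × 0.952 = 6530
75–89: 5902 × 0.963 = 5684
Net migration: 75–89 − 350 → 5334
→ [2598, 3294, 3285, 5318, 6530, 5334]
Period 3.
Births: 3285 × 0.472 = 1551
15–29: 2598 × 0.983 = 2554
30–44: 3294 × 0.983 = 3238
45–59: 3285 × 0.966 = 3173
60–74: 5318 × 0.952 = 5063
75–89: 6530 × 0.963 = 6288
Net migration: 75–89 − 350 → 5938
→ [1551, 2554, 3238, 3173, 5063, 5938]
Total: 35950 → 21517; change = -14433; percentage change = -40.1%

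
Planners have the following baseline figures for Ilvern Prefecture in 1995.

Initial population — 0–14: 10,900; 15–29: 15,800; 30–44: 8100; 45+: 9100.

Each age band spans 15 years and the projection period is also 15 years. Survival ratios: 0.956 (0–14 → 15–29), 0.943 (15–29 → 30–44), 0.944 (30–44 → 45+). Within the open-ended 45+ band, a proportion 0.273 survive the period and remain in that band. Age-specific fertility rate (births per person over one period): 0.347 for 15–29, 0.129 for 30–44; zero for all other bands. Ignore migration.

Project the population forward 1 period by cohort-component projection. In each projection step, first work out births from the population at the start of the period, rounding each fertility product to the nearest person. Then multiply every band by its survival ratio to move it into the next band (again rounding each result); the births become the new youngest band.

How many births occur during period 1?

6528

Numbering the bands 1..4 from youngest to oldest:
[period 1]
Births: 15800 * 0.347 = 5483, 8100 * 0.129 = 1045 ⇒ total 6528
Band 2: 10900 * 0.956 = 10420
Band 3: 15800 * 0.943 = 14899
Band 4: 8100 * 0.944 + 9100 * 0.273 = 7646 + 2484 = 10130
→ [6528, 10420, 14899, 10130]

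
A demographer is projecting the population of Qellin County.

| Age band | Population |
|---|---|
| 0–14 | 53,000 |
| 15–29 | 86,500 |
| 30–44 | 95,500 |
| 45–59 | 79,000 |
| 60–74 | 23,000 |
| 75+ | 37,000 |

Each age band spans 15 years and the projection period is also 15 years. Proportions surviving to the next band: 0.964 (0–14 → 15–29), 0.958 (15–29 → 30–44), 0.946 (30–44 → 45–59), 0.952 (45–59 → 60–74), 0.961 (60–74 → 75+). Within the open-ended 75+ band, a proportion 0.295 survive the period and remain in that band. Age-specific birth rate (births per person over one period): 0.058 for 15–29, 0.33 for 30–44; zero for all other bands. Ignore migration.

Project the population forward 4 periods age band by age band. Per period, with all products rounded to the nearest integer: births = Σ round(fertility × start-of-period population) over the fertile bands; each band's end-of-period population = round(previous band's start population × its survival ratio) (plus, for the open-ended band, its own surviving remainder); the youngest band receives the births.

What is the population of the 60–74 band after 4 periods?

44080

Period 1.
Births: 86500 * 0.058 = 5017  |  95500 * 0.33 = 31515 — total 36532
15–29: 53000 * 0.964 = 51092
30–44: 86500 * 0.958 = 82867
45–59: 95500 * 0.946 = 90343
60–74: 79000 * 0.952 = 75208
75+: 23000 * 0.961 + 37000 * 0.295 = 22103 + 10915 = 33018
Giving 36532 / 51092 / 82867 / 90343 / 75208 / 33018.
Period 2.
Births: 51092 * 0.058 = 2963  |  82867 * 0.33 = 27346 — total 30309
15–29: 36532 * 0.964 = 35217
30–44: 51092 * 0.958 = 48946
45–59: 82867 * 0.946 = 78392
60–74: 90343 * 0.952 = 86007
75+: 75208 * 0.961 + 33018 * 0.295 = 72275 + 9740 = 82015
Giving 30309 / 35217 / 48946 / 78392 / 86007 / 82015.
Period 3.
Births: 35217 * 0.058 = 2043  |  48946 * 0.33 = 16152 — total 18195
15–29: 30309 * 0.964 = 29218
30–44: 35217 * 0.958 = 33738
45–59: 48946 * 0.946 = 46303
60–74: 78392 * 0.952 = 74629
75+: 86007 * 0.961 + 82015 * 0.295 = 82653 + 24194 = 106847
Giving 18195 / 29218 / 33738 / 46303 / 74629 / 106847.
Period 4.
Births: 29218 * 0.058 = 1695  |  33738 * 0.33 = 11134 — total 12829
15–29: 18195 * 0.964 = 17540
30–44: 29218 * 0.958 = 27991
45–59: 33738 * 0.946 = 31916
60–74: 46303 * 0.952 = 44080
75+: 74629 * 0.961 + 106847 * 0.295 = 71718 + 31520 = 103238
Giving 12829 / 17540 / 27991 / 31916 / 44080 / 103238.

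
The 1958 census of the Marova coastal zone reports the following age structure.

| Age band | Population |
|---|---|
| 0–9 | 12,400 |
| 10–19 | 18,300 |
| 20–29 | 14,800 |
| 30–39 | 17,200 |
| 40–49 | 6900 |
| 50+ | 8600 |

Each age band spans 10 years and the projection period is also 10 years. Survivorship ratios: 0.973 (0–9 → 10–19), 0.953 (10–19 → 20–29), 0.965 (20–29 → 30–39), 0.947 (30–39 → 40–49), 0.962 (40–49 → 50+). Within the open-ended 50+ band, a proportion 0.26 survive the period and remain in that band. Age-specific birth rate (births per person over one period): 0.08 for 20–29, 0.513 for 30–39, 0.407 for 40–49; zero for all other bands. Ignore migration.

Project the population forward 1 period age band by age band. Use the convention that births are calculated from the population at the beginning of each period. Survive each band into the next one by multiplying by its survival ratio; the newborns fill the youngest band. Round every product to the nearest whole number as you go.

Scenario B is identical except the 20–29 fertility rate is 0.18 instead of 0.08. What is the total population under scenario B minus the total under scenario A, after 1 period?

(Bands numbered youngest = 1 to oldest = 6.)
[period 1]
Births: 14800 * 0.08 = 1184 ; 17200 * 0.513 = 8824 ; 6900 * 0.407 = 2808 → 12816
Band 2: 12400 * 0.973 = 12065
Band 3: 18300 * 0.953 = 17440
Band 4: 14800 * 0.965 = 14282
Band 5: 17200 * 0.947 = 16288
Band 6: 6900 * 0.962 + 8600 * 0.26 = 6638 + 2236 = 8874
End of period: [12816, 12065, 17440, 14282, 16288, 8874]
Scenario A total after 1 period: 81765
Scenario B projection —
[period 1]
Births: 14800 * 0.18 = 2664 ; 17200 * 0.513 = 8824 ; 6900 * 0.407 = 2808 → 14296
Band 2: 12400 * 0.973 = 12065
Band 3: 18300 * 0.953 = 17440
Band 4: 14800 * 0.965 = 14282
Band 5: 17200 * 0.947 = 16288
Band 6: 6900 * 0.962 + 8600 * 0.26 = 6638 + 2236 = 8874
End of period: [14296, 12065, 17440, 14282, 16288, 8874]
Scenario B total after 1 period: 83245
Difference B − A = 83245 − 81765 = 1480

1480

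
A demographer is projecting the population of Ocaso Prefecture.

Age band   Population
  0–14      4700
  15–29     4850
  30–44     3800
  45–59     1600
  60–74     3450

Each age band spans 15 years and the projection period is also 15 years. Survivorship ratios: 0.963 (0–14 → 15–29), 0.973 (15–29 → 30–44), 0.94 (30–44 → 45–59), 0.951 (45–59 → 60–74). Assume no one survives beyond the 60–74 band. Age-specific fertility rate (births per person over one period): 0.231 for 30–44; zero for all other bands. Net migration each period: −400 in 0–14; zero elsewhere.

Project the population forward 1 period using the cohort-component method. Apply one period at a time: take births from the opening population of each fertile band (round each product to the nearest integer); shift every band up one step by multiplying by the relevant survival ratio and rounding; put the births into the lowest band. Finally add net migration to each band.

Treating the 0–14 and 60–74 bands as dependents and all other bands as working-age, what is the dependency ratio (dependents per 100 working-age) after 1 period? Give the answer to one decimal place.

Numbering the bands 1..5 from youngest to oldest:
— Period 1 —
Births: 3800 * 0.231 = 878
Band 2: 4700 * 0.963 = 4526
Band 3: 4850 * 0.973 = 4719
Band 4: 3800 * 0.94 = 3572
Band 5: 1600 * 0.951 = 1522
Net migration: Band 1 − 400 → 478
End of period: [478, 4526, 4719, 3572, 1522]
Dependents (band 0–14 + band 60–74) = 478 + 1522 = 2000; working-age = 12817; ratio = 2000/12817 × 100 = 15.6

15.6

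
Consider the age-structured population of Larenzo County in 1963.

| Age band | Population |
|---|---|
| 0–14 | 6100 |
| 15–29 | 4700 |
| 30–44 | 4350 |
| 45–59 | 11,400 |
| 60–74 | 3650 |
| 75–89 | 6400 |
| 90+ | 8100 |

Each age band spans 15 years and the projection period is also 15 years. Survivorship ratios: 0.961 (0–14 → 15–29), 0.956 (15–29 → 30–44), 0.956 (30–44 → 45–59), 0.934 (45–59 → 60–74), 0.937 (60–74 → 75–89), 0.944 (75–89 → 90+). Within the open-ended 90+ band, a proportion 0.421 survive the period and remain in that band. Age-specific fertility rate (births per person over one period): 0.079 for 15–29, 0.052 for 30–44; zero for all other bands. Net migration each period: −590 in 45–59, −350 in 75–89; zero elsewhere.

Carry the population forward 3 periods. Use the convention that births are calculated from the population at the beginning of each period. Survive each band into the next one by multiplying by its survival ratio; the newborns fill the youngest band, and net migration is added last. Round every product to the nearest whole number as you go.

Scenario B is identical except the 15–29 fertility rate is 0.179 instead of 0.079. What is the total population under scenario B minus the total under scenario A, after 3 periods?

— Period 1 —
Births: 4700 * 0.079 = 371  |  4350 * 0.052 = 226 ⇒ total 597
15–29: 6100 * 0.961 = 5862
30–44: 4700 * 0.956 = 4493
45–59: 4350 * 0.956 = 4159
60–74: 11400 * 0.934 = 10648
75–89: 3650 * 0.937 = 3420
90+: 6400 * 0.944 + 8100 * 0.421 = 6042 + 3410 = 9452
Net migration: 45–59 − 590 → 3569; 75–89 − 350 → 3070
→ [597, 5862, 4493, 3569, 10648, 3070, 9452]
— Period 2 —
Births: 5862 * 0.079 = 463  |  4493 * 0.052 = 234 ⇒ total 697
15–29: 597 * 0.961 = 574
30–44: 5862 * 0.956 = 5604
45–59: 4493 * 0.956 = 4295
60–74: 3569 * 0.934 = 3333
75–89: 10648 * 0.937 = 9977
90+: 3070 * 0.944 + 9452 * 0.421 = 2898 + 3979 = 6877
Net migration: 45–59 − 590 → 3705; 75–89 − 350 → 9627
→ [697, 574, 5604, 3705, 3333, 9627, 6877]
— Period 3 —
Births: 574 * 0.079 = 45  |  5604 * 0.052 = 291 ⇒ total 336
15–29: 697 * 0.961 = 670
30–44: 574 * 0.956 = 549
45–59: 5604 * 0.956 = 5357
60–74: 3705 * 0.934 = 3460
75–89: 3333 * 0.937 = 3123
90+: 9627 * 0.944 + 6877 * 0.421 = 9088 + 2895 = 11983
Net migration: 45–59 − 590 → 4767; 75–89 − 350 → 2773
→ [336, 670, 549, 4767, 3460, 2773, 11983]
Scenario A total after 3 periods: 24538
Scenario B projection —
— Period 1 —
Births: 4700 * 0.179 = 841  |  4350 * 0.052 = 226 ⇒ total 1067
15–29: 6100 * 0.961 = 5862
30–44: 4700 * 0.956 = 4493
45–59: 4350 * 0.956 = 4159
60–74: 11400 * 0.934 = 10648
75–89: 3650 * 0.937 = 3420
90+: 6400 * 0.944 + 8100 * 0.421 = 6042 + 3410 = 9452
Net migration: 45–59 − 590 → 3569; 75–89 − 350 → 3070
→ [1067, 5862, 4493, 3569, 10648, 3070, 9452]
— Period 2 —
Births: 5862 * 0.179 = 1049  |  4493 * 0.052 = 234 ⇒ total 1283
15–29: 1067 * 0.961 = 1025
30–44: 5862 * 0.956 = 5604
45–59: 4493 * 0.956 = 4295
60–74: 3569 * 0.934 = 3333
75–89: 10648 * 0.937 = 9977
90+: 3070 * 0.944 + 9452 * 0.421 = 2898 + 3979 = 6877
Net migration: 45–59 − 590 → 3705; 75–89 − 350 → 9627
→ [1283, 1025, 5604, 3705, 3333, 9627, 6877]
— Period 3 —
Births: 1025 * 0.179 = 183  |  5604 * 0.052 = 291 ⇒ total 474
15–29: 1283 * 0.961 = 1233
30–44: 1025 * 0.956 = 980
45–59: 5604 * 0.956 = 5357
60–74: 3705 * 0.934 = 3460
75–89: 3333 * 0.937 = 3123
90+: 9627 * 0.944 + 6877 * 0.421 = 9088 + 2895 = 11983
Net migration: 45–59 − 590 → 4767; 75–89 − 350 → 2773
→ [474, 1233, 980, 4767, 3460, 2773, 11983]
Scenario B total after 3 periods: 25670
Difference B − A = 25670 − 24538 = 1132

1132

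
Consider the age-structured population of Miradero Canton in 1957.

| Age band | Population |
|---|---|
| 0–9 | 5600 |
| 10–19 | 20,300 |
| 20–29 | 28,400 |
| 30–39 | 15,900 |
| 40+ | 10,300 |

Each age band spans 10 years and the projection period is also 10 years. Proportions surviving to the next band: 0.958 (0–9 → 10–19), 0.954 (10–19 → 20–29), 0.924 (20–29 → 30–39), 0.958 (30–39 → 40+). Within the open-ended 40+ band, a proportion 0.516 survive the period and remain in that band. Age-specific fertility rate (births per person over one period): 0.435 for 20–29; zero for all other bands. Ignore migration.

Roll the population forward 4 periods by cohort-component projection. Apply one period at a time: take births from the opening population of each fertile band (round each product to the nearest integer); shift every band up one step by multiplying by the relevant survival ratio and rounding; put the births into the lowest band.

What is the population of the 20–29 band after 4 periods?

After projecting period 1:
Births: 28400 * 0.435 = 12354
10–19: 5600 * 0.958 = 5365
20–29: 20300 * 0.954 = 19366
30–39: 28400 * 0.924 = 26242
40+: 15900 * 0.958 + 10300 * 0.516 = 15232 + 5315 = 20547
Population now: 0–9=12354, 10–19=5365, 20–29=19366, 30–39=26242, 40+=20547
After projecting period 2:
Births: 19366 * 0.435 = 8424
10–19: 12354 * 0.958 = 11835
20–29: 5365 * 0.954 = 5118
30–39: 19366 * 0.924 = 17894
40+: 26242 * 0.958 + 20547 * 0.516 = 25140 + 10602 = 35742
Population now: 0–9=8424, 10–19=11835, 20–29=5118, 30–39=17894, 40+=35742
After projecting period 3:
Births: 5118 * 0.435 = 2226
10–19: 8424 * 0.958 = 8070
20–29: 11835 * 0.954 = 11291
30–39: 5118 * 0.924 = 4729
40+: 17894 * 0.958 + 35742 * 0.516 = 17142 + 18443 = 35585
Population now: 0–9=2226, 10–19=8070, 20–29=11291, 30–39=4729, 40+=35585
After projecting period 4:
Births: 11291 * 0.435 = 4912
10–19: 2226 * 0.958 = 2133
20–29: 8070 * 0.954 = 7699
30–39: 11291 * 0.924 = 10433
40+: 4729 * 0.958 + 35585 * 0.516 = 4530 + 18362 = 22892
Population now: 0–9=4912, 10–19=2133, 20–29=7699, 30–39=10433, 40+=22892

7699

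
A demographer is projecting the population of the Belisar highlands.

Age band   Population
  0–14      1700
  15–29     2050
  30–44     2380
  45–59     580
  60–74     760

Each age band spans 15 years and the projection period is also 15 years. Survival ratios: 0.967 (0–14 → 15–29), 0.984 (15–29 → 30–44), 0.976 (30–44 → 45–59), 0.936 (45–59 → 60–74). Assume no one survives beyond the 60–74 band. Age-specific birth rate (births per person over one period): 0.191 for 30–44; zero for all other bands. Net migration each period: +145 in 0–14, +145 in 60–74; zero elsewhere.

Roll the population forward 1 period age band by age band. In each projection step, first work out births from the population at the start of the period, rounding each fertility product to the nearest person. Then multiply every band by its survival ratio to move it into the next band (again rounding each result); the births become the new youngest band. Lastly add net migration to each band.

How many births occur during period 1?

455

— Period 1 —
Births: 2380 * 0.191 = 455
15–29: 1700 * 0.967 = 1644
30–44: 2050 * 0.984 = 2017
45–59: 2380 * 0.976 = 2323
60–74: 580 * 0.936 = 543
Net migration: 0–14 + 145 → 600; 60–74 + 145 → 688
End of period: [600, 1644, 2017, 2323, 688]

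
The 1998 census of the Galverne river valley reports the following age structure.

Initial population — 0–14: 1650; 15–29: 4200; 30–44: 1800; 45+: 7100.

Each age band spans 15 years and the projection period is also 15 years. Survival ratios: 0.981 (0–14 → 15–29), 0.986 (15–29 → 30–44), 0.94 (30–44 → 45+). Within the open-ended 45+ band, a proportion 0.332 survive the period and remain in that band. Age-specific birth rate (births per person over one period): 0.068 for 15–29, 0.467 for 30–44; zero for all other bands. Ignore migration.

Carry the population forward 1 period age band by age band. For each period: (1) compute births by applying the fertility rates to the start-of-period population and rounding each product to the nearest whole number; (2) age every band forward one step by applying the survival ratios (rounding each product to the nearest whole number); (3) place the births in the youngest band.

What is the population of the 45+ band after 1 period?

Let band 1 be 0–14 through band 4 = 45+.
Period 1:
Births: 4200 × 0.068 = 286 ; 1800 × 0.467 = 841 ⇒ total 1127
Band 2: 1650 × 0.981 = 1619
Band 3: 4200 × 0.986 = 4141
Band 4: 1800 × 0.94 + 7100 × 0.332 = 1692 + 2357 = 4049
→ [1127, 1619, 4141, 4049]

4049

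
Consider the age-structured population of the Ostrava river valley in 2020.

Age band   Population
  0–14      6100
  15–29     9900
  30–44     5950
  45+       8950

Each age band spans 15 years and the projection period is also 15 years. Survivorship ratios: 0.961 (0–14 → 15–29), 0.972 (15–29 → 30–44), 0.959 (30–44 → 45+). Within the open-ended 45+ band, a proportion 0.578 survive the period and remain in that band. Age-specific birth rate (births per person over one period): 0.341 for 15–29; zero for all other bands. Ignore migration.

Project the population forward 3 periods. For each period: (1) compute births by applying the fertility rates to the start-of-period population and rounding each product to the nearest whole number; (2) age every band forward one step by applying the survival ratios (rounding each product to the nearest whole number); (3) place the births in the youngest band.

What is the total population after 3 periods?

[period 1]
Births: 9900 × 0.341 = 3376
15–29: 6100 × 0.961 = 5862
30–44: 9900 × 0.972 = 9623
45+: 5950 × 0.959 + 8950 × 0.578 = 5706 + 5173 = 10879
Population now: 0–14=3376, 15–29=5862, 30–44=9623, 45+=10879
[period 2]
Births: 5862 × 0.341 = 1999
15–29: 3376 × 0.961 = 3244
30–44: 5862 × 0.972 = 5698
45+: 9623 × 0.959 + 10879 × 0.578 = 9228 + 6288 = 15516
Population now: 0–14=1999, 15–29=3244, 30–44=5698, 45+=15516
[period 3]
Births: 3244 × 0.341 = 1106
15–29: 1999 × 0.961 = 1921
30–44: 3244 × 0.972 = 3153
45+: 5698 × 0.959 + 15516 × 0.578 = 5464 + 8968 = 14432
Population now: 0–14=1106, 15–29=1921, 30–44=3153, 45+=14432
Total after period 3: 1106 + 1921 + 3153 + 14432 = 20612

20612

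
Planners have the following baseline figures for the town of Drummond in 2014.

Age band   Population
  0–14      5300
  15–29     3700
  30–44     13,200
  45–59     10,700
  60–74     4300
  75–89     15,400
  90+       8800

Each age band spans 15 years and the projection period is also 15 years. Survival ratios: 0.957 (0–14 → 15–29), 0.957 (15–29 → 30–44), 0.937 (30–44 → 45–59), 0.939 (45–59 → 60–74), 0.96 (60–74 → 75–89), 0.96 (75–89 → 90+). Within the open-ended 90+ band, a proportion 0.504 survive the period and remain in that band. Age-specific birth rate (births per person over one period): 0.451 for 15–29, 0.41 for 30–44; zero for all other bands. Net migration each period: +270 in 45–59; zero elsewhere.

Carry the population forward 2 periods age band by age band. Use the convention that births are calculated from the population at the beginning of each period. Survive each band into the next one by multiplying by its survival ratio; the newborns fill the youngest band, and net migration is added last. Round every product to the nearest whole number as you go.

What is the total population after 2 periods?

[period 1]
Births: 3700 × 0.451 = 1669 ; 13200 × 0.41 = 5412 ⇒ total 7081
15–29: 5300 × 0.957 = 5072
30–44: 3700 × 0.957 = 3541
45–59: 13200 × 0.937 = 12368
60–74: 10700 × 0.939 = 10047
75–89: 4300 × 0.96 = 4128
90+: 15400 × 0.96 + 8800 × 0.504 = 14784 + 4435 = 19219
Net migration: 45–59 + 270 → 12638
Giving 7081 / 5072 / 3541 / 12638 / 10047 / 4128 / 19219.
[period 2]
Births: 5072 × 0.451 = 2287 ; 3541 × 0.41 = 1452 ⇒ total 3739
15–29: 7081 × 0.957 = 6777
30–44: 5072 × 0.957 = 4854
45–59: 3541 × 0.937 = 3318
60–74: 12638 × 0.939 = 11867
75–89: 10047 × 0.96 = 9645
90+: 4128 × 0.96 + 19219 × 0.504 = 3963 + 9686 = 13649
Net migration: 45–59 + 270 → 3588
Giving 3739 / 6777 / 4854 / 3588 / 11867 / 9645 / 13649.
Total after period 2: 3739 + 6777 + 4854 + 3588 + 11867 + 9645 + 13649 = 54119

54119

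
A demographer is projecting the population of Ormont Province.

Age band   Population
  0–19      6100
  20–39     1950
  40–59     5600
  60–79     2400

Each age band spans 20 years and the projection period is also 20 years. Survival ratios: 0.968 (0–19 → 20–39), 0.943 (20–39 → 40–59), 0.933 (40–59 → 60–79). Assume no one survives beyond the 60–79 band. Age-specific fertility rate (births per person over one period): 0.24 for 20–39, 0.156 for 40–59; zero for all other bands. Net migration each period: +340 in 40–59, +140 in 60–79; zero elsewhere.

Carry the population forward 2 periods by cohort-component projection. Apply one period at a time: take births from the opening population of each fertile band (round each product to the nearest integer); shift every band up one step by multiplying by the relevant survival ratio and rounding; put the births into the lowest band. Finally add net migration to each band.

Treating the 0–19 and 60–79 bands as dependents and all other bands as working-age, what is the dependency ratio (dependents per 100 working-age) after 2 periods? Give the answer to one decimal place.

54.5

Period 1:
Births: 1950 * 0.24 = 468  |  5600 * 0.156 = 874 ⇒ total 1342
20–39: 6100 * 0.968 = 5905
40–59: 1950 * 0.943 = 1839
60–79: 5600 * 0.933 = 5225
Net migration: 40–59 + 340 → 2179; 60–79 + 140 → 5365
Population now: 0–19=1342, 20–39=5905, 40–59=2179, 60–79=5365
Period 2:
Births: 5905 * 0.24 = 1417  |  2179 * 0.156 = 340 ⇒ total 1757
20–39: 1342 * 0.968 = 1299
40–59: 5905 * 0.943 = 5568
60–79: 2179 * 0.933 = 2033
Net migration: 40–59 + 340 → 5908; 60–79 + 140 → 2173
Population now: 0–19=1757, 20–39=1299, 40–59=5908, 60–79=2173
Dependents (band 0–19 + band 60–79) = 1757 + 2173 = 3930; working-age = 7207; ratio = 3930/7207 × 100 = 54.5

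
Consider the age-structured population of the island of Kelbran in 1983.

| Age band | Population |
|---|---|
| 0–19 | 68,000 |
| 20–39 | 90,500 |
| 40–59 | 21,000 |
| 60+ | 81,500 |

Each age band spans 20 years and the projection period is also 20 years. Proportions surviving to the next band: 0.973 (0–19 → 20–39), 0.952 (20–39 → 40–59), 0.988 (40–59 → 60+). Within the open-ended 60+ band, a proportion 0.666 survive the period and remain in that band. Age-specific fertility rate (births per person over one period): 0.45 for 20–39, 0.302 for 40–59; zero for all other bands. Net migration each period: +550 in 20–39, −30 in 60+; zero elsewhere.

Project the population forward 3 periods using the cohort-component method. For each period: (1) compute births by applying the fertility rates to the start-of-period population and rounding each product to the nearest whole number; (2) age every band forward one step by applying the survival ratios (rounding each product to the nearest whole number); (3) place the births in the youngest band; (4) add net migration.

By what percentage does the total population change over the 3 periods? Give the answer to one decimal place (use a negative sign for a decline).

After projecting period 1:
Births: 90500 × 0.45 = 40725, 21000 × 0.302 = 6342 — total 47067
20–39: 68000 × 0.973 = 66164
40–59: 90500 × 0.952 = 86156
60+: 21000 × 0.988 + 81500 × 0.666 = 20748 + 54279 = 75027
Net migration: 20–39 + 550 → 66714; 60+ − 30 → 74997
End of period: [47067, 66714, 86156, 74997]
After projecting period 2:
Births: 66714 × 0.45 = 30021, 86156 × 0.302 = 26019 — total 56040
20–39: 47067 × 0.973 = 45796
40–59: 66714 × 0.952 = 63512
60+: 86156 × 0.988 + 74997 × 0.666 = 85122 + 49948 = 135070
Net migration: 20–39 + 550 → 46346; 60+ − 30 → 135040
End of period: [56040, 46346, 63512, 135040]
After projecting period 3:
Births: 46346 × 0.45 = 20856, 63512 × 0.302 = 19181 — total 40037
20–39: 56040 × 0.973 = 54527
40–59: 46346 × 0.952 = 44121
60+: 63512 × 0.988 + 135040 × 0.666 = 62750 + 89937 = 152687
Net migration: 20–39 + 550 → 55077; 60+ − 30 → 152657
End of period: [40037, 55077, 44121, 152657]
Total: 261000 → 291892; change = 30892; percentage change = 11.8%

11.8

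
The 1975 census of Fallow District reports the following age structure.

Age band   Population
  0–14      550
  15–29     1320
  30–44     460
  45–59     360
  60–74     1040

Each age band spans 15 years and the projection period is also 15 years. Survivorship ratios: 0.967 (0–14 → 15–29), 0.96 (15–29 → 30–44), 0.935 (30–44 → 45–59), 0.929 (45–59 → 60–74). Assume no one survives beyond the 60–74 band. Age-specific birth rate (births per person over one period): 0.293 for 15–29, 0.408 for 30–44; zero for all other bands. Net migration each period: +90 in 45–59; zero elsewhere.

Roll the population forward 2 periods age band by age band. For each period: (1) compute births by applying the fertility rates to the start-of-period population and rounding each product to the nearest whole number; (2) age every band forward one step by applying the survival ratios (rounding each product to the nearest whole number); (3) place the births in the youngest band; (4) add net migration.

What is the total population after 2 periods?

3498

Numbering the groups 1..5 from youngest to oldest:
[period 1]
Births: 1320 * 0.293 = 387, 460 * 0.408 = 188 ⇒ total 575
Group 2: 550 * 0.967 = 532
Group 3: 1320 * 0.96 = 1267
Group 4: 460 * 0.935 = 430
Group 5: 360 * 0.929 = 334
Net migration: Group 4 + 90 → 520
Population now: 0–14=575, 15–29=532, 30–44=1267, 45–59=520, 60–74=334
[period 2]
Births: 532 * 0.293 = 156, 1267 * 0.408 = 517 ⇒ total 673
Group 2: 575 * 0.967 = 556
Group 3: 532 * 0.96 = 511
Group 4: 1267 * 0.935 = 1185
Group 5: 520 * 0.929 = 483
Net migration: Group 4 + 90 → 1275
Population now: 0–14=673, 15–29=556, 30–44=511, 45–59=1275, 60–74=483
Total after period 2: 673 + 556 + 511 + 1275 + 483 = 3498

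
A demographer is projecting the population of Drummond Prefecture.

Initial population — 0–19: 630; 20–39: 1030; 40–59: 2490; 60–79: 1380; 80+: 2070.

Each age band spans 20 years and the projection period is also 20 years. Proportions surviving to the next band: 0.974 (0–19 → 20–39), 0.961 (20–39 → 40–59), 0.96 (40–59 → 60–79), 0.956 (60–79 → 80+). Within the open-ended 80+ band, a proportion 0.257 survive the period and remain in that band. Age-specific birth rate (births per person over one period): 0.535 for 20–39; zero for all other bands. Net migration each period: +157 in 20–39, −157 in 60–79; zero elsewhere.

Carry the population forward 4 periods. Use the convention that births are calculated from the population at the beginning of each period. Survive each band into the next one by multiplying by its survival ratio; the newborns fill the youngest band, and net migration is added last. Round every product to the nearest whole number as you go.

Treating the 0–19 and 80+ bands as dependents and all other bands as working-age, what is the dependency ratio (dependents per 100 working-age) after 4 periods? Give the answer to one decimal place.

77.8

Numbering the bands 1..5 from youngest to oldest:
Period 1:
Births: 1030 * 0.535 = 551
Band 2: 630 * 0.974 = 614
Band 3: 1030 * 0.961 = 990
Band 4: 2490 * 0.96 = 2390
Band 5: 1380 * 0.956 + 2070 * 0.257 = 1319 + 532 = 1851
Net migration: Band 2 + 157 → 771; Band 4 − 157 → 2233
Population now: 0–19=551, 20–39=771, 40–59=990, 60–79=2233, 80+=1851
Period 2:
Births: 771 * 0.535 = 412
Band 2: 551 * 0.974 = 537
Band 3: 771 * 0.961 = 741
Band 4: 990 * 0.96 = 950
Band 5: 2233 * 0.956 + 1851 * 0.257 = 2135 + 476 = 2611
Net migration: Band 2 + 157 → 694; Band 4 − 157 → 793
Population now: 0–19=412, 20–39=694, 40–59=741, 60–79=793, 80+=2611
Period 3:
Births: 694 * 0.535 = 371
Band 2: 412 * 0.974 = 401
Band 3: 694 * 0.961 = 667
Band 4: 741 * 0.96 = 711
Band 5: 793 * 0.956 + 2611 * 0.257 = 758 + 671 = 1429
Net migration: Band 2 + 157 → 558; Band 4 − 157 → 554
Population now: 0–19=371, 20–39=558, 40–59=667, 60–79=554, 80+=1429
Period 4:
Births: 558 * 0.535 = 299
Band 2: 371 * 0.974 = 361
Band 3: 558 * 0.961 = 536
Band 4: 667 * 0.96 = 640
Band 5: 554 * 0.956 + 1429 * 0.257 = 530 + 367 = 897
Net migration: Band 2 + 157 → 518; Band 4 − 157 → 483
Population now: 0–19=299, 20–39=518, 40–59=536, 60–79=483, 80+=897
Dependents (band 0–19 + band 80+) = 299 + 897 = 1196; working-age = 1537; ratio = 1196/1537 × 100 = 77.8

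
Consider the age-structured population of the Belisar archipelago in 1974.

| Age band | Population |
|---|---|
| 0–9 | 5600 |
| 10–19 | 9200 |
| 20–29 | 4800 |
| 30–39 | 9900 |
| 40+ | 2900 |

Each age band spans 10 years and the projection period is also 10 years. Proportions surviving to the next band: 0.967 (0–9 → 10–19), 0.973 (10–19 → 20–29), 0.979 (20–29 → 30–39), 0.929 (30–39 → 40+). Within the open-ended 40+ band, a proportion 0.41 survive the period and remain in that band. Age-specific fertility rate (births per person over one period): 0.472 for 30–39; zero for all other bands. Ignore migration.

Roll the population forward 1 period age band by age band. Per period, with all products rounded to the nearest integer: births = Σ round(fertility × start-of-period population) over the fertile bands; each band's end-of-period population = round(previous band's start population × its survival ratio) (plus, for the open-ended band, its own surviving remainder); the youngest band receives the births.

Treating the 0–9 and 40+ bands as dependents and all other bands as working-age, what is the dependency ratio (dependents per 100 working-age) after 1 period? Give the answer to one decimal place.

Let group 1 be 0–9 through group 5 = 40+.
After projecting period 1:
Births: 9900 * 0.472 = 4673
Group 2: 5600 * 0.967 = 5415
Group 3: 9200 * 0.973 = 8952
Group 4: 4800 * 0.979 = 4699
Group 5: 9900 * 0.929 + 2900 * 0.41 = 9197 + 1189 = 10386
Population now: 0–9=4673, 10–19=5415, 20–29=8952, 30–39=4699, 40+=10386
Dependents (band 0–9 + band 40+) = 4673 + 10386 = 15059; working-age = 19066; ratio = 15059/19066 × 100 = 79.0

79.0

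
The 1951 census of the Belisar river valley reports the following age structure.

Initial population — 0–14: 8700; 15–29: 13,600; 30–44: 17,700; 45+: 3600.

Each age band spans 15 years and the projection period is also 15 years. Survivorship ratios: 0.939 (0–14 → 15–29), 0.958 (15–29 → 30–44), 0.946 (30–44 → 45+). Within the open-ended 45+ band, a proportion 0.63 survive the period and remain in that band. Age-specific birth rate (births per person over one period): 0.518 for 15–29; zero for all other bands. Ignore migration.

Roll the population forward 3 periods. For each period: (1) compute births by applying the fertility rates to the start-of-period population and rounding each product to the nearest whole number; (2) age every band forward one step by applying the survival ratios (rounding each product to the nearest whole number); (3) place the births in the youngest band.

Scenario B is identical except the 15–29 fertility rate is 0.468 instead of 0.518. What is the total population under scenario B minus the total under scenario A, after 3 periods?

— Period 1 —
Births: 13600 × 0.518 = 7045
15–29: 8700 × 0.939 = 8169
30–44: 13600 × 0.958 = 13029
45+: 17700 × 0.946 + 3600 × 0.63 = 16744 + 2268 = 19012
Giving 7045 / 8169 / 13029 / 19012.
— Period 2 —
Births: 8169 × 0.518 = 4232
15–29: 7045 × 0.939 = 6615
30–44: 8169 × 0.958 = 7826
45+: 13029 × 0.946 + 19012 × 0.63 = 12325 + 11978 = 24303
Giving 4232 / 6615 / 7826 / 24303.
— Period 3 —
Births: 6615 × 0.518 = 3427
15–29: 4232 × 0.939 = 3974
30–44: 6615 × 0.958 = 6337
45+: 7826 × 0.946 + 24303 × 0.63 = 7403 + 15311 = 22714
Giving 3427 / 3974 / 6337 / 22714.
Scenario A total after 3 periods: 36452
Scenario B projection —
— Period 1 —
Births: 13600 × 0.468 = 6365
15–29: 8700 × 0.939 = 8169
30–44: 13600 × 0.958 = 13029
45+: 17700 × 0.946 + 3600 × 0.63 = 16744 + 2268 = 19012
Giving 6365 / 8169 / 13029 / 19012.
— Period 2 —
Births: 8169 × 0.468 = 3823
15–29: 6365 × 0.939 = 5977
30–44: 8169 × 0.958 = 7826
45+: 13029 × 0.946 + 19012 × 0.63 = 12325 + 11978 = 24303
Giving 3823 / 5977 / 7826 / 24303.
— Period 3 —
Births: 5977 × 0.468 = 2797
15–29: 3823 × 0.939 = 3590
30–44: 5977 × 0.958 = 5726
45+: 7826 × 0.946 + 24303 × 0.63 = 7403 + 15311 = 22714
Giving 2797 / 3590 / 5726 / 22714.
Scenario B total after 3 periods: 34827
Difference B − A = 34827 − 36452 = -1625

-1625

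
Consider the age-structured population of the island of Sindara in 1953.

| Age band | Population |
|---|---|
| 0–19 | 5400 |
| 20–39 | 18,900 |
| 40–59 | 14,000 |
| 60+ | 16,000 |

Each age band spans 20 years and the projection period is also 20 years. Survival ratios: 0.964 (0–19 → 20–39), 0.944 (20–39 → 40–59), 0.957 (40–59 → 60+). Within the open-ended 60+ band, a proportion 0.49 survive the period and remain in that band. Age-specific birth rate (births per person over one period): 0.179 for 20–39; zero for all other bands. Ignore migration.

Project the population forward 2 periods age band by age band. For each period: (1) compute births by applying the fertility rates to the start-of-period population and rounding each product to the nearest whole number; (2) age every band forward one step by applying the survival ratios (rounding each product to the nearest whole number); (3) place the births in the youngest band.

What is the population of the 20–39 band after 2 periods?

3261

Numbering the bands 1..4 from youngest to oldest:
— Period 1 —
Births: 18900 * 0.179 = 3383
Band 2: 5400 * 0.964 = 5206
Band 3: 18900 * 0.944 = 17842
Band 4: 14000 * 0.957 + 16000 * 0.49 = 13398 + 7840 = 21238
→ [3383, 5206, 17842, 21238]
— Period 2 —
Births: 5206 * 0.179 = 932
Band 2: 3383 * 0.964 = 3261
Band 3: 5206 * 0.944 = 4914
Band 4: 17842 * 0.957 + 21238 * 0.49 = 17075 + 10407 = 27482
→ [932, 3261, 4914, 27482]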